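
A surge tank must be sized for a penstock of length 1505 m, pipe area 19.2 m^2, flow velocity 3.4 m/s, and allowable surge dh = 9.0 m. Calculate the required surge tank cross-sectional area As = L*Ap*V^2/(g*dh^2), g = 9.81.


As = 1505 * 19.2 * 3.4^2 / (9.81 * 9.0^2) = 420.3795 m^2


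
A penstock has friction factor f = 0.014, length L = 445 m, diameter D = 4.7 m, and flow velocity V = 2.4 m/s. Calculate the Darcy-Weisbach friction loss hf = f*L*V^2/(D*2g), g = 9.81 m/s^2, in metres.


hf = 0.014 * 445 * 2.4^2 / (4.7 * 2 * 9.81) = 0.3891 m


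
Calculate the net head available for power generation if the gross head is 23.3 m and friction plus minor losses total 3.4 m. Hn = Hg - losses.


Hn = 23.3 - 3.4 = 19.9000 m


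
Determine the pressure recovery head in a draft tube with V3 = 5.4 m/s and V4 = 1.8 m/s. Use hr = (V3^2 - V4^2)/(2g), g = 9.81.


hr = (5.4^2 - 1.8^2) / (2*9.81) = 1.3211 m


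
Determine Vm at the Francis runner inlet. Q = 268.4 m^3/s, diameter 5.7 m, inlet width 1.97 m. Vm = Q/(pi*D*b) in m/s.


Vm = 268.4 / (pi * 5.7 * 1.97) = 7.6084 m/s


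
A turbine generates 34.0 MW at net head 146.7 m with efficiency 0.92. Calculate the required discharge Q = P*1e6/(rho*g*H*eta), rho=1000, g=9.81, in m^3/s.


Q = 34.0 * 1e6 / (1000 * 9.81 * 146.7 * 0.92) = 25.6798 m^3/s


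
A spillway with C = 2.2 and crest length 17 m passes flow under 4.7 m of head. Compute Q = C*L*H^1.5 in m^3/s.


Q = 2.2 * 17 * 4.7^1.5 = 381.0820 m^3/s


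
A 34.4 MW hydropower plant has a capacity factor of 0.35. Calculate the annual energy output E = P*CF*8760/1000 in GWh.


E = 34.4 * 0.35 * 8760 / 1000 = 105.4704 GWh


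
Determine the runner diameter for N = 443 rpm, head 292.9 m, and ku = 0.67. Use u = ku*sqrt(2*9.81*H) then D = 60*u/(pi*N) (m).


u = 0.67 * sqrt(2*9.81*292.9) = 50.7907 m/s
D = 60 * 50.7907 / (pi * 443) = 2.1897 m


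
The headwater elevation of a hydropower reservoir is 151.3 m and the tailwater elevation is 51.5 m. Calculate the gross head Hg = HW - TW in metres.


Hg = 151.3 - 51.5 = 99.8000 m


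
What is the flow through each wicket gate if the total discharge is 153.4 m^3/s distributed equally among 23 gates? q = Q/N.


q = 153.4 / 23 = 6.6696 m^3/s


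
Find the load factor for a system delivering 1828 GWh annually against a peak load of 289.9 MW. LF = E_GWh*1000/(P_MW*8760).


LF = 1828 * 1000 / (289.9 * 8760) = 0.7198


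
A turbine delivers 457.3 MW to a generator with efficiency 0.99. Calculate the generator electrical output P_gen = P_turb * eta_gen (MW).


P_gen = 457.3 * 0.99 = 452.7270 MW


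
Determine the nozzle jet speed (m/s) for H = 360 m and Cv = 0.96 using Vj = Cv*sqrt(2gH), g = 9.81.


Vj = 0.96 * sqrt(2*9.81*360) = 80.6811 m/s


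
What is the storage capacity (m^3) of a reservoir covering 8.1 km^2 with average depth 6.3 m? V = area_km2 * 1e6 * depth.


V = 8.1 * 1e6 * 6.3 = 5.1030e+07 m^3


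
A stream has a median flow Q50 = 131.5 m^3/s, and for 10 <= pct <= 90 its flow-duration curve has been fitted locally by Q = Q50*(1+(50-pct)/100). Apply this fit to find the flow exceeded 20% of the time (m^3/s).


Q = 131.5 * (1 + (50 - 20)/100) = 170.9500 m^3/s


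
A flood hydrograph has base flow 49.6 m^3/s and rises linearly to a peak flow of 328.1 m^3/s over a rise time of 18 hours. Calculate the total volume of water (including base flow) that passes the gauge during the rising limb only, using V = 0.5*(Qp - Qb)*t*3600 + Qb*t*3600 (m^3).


V = 0.5*(328.1 - 49.6)*18*3600 + 49.6*18*3600 = 1.2237e+07 m^3


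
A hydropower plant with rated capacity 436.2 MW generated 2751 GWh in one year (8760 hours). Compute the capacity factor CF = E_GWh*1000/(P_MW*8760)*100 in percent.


CF = 2751 * 1000 / (436.2 * 8760) * 100 = 71.9947 %


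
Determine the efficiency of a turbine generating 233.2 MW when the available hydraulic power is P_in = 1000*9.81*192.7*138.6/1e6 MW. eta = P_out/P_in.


P_in = 1000 * 9.81 * 192.7 * 138.6 / 1e6 = 262.0076 MW
eta = 233.2 / 262.0076 = 0.8901


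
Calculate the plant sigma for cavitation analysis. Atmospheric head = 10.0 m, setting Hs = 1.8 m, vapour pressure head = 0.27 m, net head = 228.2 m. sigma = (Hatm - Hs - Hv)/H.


sigma = (10.0 - 1.8 - 0.27) / 228.2 = 0.0348


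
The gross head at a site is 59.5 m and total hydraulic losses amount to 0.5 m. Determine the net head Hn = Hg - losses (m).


Hn = 59.5 - 0.5 = 59.0000 m


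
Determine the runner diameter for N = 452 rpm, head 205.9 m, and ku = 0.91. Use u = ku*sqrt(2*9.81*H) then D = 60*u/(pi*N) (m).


u = 0.91 * sqrt(2*9.81*205.9) = 57.8388 m/s
D = 60 * 57.8388 / (pi * 452) = 2.4439 m


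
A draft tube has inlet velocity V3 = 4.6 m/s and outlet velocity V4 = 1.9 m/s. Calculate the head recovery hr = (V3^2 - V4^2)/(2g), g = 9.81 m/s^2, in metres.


hr = (4.6^2 - 1.9^2) / (2*9.81) = 0.8945 m


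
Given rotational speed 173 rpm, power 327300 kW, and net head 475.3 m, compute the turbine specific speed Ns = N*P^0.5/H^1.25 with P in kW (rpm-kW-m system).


Ns = 173 * 327300^0.5 / 475.3^1.25 = 44.5974


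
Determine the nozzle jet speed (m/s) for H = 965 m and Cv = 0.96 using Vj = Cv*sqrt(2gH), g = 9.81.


Vj = 0.96 * sqrt(2*9.81*965) = 132.0944 m/s


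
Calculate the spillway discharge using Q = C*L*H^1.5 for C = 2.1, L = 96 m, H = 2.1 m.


Q = 2.1 * 96 * 2.1^1.5 = 613.5069 m^3/s


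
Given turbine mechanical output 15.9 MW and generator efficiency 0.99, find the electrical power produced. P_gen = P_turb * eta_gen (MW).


P_gen = 15.9 * 0.99 = 15.7410 MW


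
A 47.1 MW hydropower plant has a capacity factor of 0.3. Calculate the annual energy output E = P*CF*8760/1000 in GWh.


E = 47.1 * 0.3 * 8760 / 1000 = 123.7788 GWh


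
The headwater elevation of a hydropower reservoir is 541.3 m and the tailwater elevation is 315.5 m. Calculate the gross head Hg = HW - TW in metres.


Hg = 541.3 - 315.5 = 225.8000 m


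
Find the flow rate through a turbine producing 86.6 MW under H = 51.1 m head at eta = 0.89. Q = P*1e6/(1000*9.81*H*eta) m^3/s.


Q = 86.6 * 1e6 / (1000 * 9.81 * 51.1 * 0.89) = 194.1056 m^3/s


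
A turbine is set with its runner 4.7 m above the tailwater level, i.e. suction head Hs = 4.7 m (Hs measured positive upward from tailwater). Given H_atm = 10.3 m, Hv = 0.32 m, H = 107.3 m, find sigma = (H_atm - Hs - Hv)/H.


sigma = (10.3 - 4.7 - 0.32) / 107.3 = 0.0492


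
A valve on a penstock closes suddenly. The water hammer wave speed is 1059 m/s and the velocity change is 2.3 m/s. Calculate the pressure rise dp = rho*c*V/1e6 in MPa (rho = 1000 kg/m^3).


dp = 1000 * 1059 * 2.3 / 1e6 = 2.4357 MPa


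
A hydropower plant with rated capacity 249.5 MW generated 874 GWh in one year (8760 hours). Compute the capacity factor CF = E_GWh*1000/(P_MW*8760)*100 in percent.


CF = 874 * 1000 / (249.5 * 8760) * 100 = 39.9887 %


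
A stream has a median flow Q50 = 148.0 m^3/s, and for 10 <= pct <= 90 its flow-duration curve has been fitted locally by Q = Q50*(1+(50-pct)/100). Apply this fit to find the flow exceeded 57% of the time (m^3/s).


Q = 148.0 * (1 + (50 - 57)/100) = 137.6400 m^3/s


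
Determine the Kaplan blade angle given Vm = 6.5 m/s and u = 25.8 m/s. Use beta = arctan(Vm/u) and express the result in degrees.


beta = arctan(6.5 / 25.8) = 14.1407 degrees


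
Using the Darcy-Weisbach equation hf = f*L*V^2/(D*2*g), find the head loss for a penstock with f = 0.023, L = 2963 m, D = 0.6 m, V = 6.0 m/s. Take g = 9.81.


hf = 0.023 * 2963 * 6.0^2 / (0.6 * 2 * 9.81) = 208.4067 m


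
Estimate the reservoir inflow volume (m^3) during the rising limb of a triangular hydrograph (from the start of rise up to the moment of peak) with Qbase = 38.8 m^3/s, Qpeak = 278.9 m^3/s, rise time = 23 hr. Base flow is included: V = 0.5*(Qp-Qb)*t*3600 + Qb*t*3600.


V = 0.5*(278.9 - 38.8)*23*3600 + 38.8*23*3600 = 1.3153e+07 m^3


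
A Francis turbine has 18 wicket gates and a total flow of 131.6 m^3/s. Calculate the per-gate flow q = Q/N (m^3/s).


q = 131.6 / 18 = 7.3111 m^3/s


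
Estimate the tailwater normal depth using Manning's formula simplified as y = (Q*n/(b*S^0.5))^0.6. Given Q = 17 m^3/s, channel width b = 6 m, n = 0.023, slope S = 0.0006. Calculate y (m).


y = (17 * 0.023 / (6 * 0.0006^0.5))^0.6 = 1.7987 m


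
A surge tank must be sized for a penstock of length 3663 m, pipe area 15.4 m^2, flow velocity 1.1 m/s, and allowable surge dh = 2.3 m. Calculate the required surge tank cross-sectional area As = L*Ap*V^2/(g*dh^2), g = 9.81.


As = 3663 * 15.4 * 1.1^2 / (9.81 * 2.3^2) = 1315.2803 m^2


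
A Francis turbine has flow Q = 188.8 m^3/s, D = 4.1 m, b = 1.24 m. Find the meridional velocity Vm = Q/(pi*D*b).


Vm = 188.8 / (pi * 4.1 * 1.24) = 11.8208 m/s


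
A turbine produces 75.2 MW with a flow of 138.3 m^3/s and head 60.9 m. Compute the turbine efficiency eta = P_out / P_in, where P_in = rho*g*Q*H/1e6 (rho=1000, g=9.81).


P_in = 1000 * 9.81 * 138.3 * 60.9 / 1e6 = 82.6244 MW
eta = 75.2 / 82.6244 = 0.9101


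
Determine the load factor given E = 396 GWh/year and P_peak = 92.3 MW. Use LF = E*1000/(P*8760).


LF = 396 * 1000 / (92.3 * 8760) = 0.4898


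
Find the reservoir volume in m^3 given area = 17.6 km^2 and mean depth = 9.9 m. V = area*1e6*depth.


V = 17.6 * 1e6 * 9.9 = 1.7424e+08 m^3


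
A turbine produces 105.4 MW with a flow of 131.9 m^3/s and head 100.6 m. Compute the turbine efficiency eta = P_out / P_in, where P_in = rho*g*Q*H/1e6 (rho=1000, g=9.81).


P_in = 1000 * 9.81 * 131.9 * 100.6 / 1e6 = 130.1703 MW
eta = 105.4 / 130.1703 = 0.8097


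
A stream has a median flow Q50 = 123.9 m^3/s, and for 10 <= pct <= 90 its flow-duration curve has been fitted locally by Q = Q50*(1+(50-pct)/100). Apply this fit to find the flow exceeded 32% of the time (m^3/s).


Q = 123.9 * (1 + (50 - 32)/100) = 146.2020 m^3/s


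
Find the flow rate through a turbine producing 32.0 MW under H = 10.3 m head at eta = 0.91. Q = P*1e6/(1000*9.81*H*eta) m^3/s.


Q = 32.0 * 1e6 / (1000 * 9.81 * 10.3 * 0.91) = 348.0185 m^3/s


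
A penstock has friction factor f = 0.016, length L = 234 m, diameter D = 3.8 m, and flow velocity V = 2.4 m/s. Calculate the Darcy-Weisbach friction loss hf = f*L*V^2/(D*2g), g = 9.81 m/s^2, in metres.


hf = 0.016 * 234 * 2.4^2 / (3.8 * 2 * 9.81) = 0.2893 m


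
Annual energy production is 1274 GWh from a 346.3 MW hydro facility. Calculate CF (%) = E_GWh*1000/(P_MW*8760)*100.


CF = 1274 * 1000 / (346.3 * 8760) * 100 = 41.9965 %


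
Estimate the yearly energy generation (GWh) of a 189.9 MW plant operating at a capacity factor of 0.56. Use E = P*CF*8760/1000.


E = 189.9 * 0.56 * 8760 / 1000 = 931.5734 GWh


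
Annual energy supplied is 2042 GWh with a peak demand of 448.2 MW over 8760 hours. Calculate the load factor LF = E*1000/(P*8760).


LF = 2042 * 1000 / (448.2 * 8760) = 0.5201


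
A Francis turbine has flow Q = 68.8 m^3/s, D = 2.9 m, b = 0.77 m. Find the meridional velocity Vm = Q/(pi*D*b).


Vm = 68.8 / (pi * 2.9 * 0.77) = 9.8073 m/s


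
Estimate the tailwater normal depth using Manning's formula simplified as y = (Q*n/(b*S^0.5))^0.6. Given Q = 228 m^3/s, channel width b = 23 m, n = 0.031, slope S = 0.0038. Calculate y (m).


y = (228 * 0.031 / (23 * 0.0038^0.5))^0.6 = 2.6218 m


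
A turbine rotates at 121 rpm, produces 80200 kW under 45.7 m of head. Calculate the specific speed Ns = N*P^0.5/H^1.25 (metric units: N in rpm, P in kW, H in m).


Ns = 121 * 80200^0.5 / 45.7^1.25 = 288.3881


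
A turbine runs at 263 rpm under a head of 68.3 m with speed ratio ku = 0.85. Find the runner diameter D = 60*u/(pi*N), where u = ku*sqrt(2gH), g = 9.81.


u = 0.85 * sqrt(2*9.81*68.3) = 31.1156 m/s
D = 60 * 31.1156 / (pi * 263) = 2.2596 m


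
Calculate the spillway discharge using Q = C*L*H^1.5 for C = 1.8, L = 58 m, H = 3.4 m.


Q = 1.8 * 58 * 3.4^1.5 = 654.5139 m^3/s


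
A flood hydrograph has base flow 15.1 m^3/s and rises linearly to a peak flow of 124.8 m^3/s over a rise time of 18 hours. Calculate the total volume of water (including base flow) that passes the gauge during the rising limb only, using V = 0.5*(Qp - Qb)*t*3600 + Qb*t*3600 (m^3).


V = 0.5*(124.8 - 15.1)*18*3600 + 15.1*18*3600 = 4.5328e+06 m^3


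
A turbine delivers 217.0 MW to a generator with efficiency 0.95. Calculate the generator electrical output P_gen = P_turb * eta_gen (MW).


P_gen = 217.0 * 0.95 = 206.1500 MW


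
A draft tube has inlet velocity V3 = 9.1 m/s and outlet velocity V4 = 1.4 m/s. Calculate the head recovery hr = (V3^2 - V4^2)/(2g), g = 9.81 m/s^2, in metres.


hr = (9.1^2 - 1.4^2) / (2*9.81) = 4.1208 m


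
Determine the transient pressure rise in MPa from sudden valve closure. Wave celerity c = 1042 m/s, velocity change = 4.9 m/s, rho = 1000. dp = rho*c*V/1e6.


dp = 1000 * 1042 * 4.9 / 1e6 = 5.1058 MPa


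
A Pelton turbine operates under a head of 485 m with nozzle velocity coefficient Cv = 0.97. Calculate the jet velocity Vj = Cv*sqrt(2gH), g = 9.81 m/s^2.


Vj = 0.97 * sqrt(2*9.81*485) = 94.6220 m/s


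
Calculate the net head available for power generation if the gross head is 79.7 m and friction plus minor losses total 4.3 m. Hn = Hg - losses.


Hn = 79.7 - 4.3 = 75.4000 m


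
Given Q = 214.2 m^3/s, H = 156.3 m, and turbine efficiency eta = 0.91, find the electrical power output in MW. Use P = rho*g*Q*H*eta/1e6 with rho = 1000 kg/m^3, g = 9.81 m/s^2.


P = 1000 * 9.81 * 214.2 * 156.3 * 0.91 / 1e6 = 298.8745 MW


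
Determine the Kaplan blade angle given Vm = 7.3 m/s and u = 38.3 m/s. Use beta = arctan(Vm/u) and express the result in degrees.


beta = arctan(7.3 / 38.3) = 10.7912 degrees


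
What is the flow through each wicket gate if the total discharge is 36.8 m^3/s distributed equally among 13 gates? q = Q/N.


q = 36.8 / 13 = 2.8308 m^3/s


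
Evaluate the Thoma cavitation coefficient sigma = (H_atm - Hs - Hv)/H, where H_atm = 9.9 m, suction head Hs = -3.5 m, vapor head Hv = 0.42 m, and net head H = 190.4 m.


sigma = (9.9 - (-3.5) - 0.42) / 190.4 = 0.0682


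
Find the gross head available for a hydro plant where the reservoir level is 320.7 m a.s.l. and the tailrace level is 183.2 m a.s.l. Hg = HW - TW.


Hg = 320.7 - 183.2 = 137.5000 m


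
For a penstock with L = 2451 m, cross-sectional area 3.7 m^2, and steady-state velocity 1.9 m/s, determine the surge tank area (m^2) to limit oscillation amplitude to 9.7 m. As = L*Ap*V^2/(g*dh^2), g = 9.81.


As = 2451 * 3.7 * 1.9^2 / (9.81 * 9.7^2) = 35.4683 m^2


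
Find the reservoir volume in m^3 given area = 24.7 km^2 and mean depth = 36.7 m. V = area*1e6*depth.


V = 24.7 * 1e6 * 36.7 = 9.0649e+08 m^3


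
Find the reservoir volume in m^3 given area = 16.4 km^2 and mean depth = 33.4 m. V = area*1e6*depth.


V = 16.4 * 1e6 * 33.4 = 5.4776e+08 m^3


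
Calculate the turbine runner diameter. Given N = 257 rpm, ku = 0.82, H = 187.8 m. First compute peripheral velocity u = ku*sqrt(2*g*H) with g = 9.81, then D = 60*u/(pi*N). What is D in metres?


u = 0.82 * sqrt(2*9.81*187.8) = 49.7750 m/s
D = 60 * 49.7750 / (pi * 257) = 3.6990 m


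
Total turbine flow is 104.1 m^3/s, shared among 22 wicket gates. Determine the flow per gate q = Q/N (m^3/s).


q = 104.1 / 22 = 4.7318 m^3/s


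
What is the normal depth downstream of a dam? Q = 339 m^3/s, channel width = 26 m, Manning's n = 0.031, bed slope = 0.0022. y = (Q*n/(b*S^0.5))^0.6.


y = (339 * 0.031 / (26 * 0.0022^0.5))^0.6 = 3.6410 m


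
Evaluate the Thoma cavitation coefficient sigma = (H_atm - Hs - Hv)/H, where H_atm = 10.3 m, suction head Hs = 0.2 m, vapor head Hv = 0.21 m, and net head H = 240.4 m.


sigma = (10.3 - 0.2 - 0.21) / 240.4 = 0.0411


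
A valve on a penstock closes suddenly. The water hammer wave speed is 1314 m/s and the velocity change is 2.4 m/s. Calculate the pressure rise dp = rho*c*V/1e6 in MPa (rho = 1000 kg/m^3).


dp = 1000 * 1314 * 2.4 / 1e6 = 3.1536 MPa


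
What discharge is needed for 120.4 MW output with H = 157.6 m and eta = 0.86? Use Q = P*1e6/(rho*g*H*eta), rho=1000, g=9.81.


Q = 120.4 * 1e6 / (1000 * 9.81 * 157.6 * 0.86) = 90.5530 m^3/s


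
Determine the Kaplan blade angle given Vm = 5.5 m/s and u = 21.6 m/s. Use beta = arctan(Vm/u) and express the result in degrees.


beta = arctan(5.5 / 21.6) = 14.2856 degrees


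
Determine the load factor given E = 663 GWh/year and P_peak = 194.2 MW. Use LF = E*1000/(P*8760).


LF = 663 * 1000 / (194.2 * 8760) = 0.3897


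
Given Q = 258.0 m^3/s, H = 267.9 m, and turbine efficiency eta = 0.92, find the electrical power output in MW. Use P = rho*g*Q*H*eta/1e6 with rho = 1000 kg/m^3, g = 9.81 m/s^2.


P = 1000 * 9.81 * 258.0 * 267.9 * 0.92 / 1e6 = 623.8056 MW


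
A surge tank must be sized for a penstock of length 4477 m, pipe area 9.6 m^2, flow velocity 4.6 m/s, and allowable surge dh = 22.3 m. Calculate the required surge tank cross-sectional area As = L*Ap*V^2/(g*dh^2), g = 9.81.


As = 4477 * 9.6 * 4.6^2 / (9.81 * 22.3^2) = 186.4212 m^2


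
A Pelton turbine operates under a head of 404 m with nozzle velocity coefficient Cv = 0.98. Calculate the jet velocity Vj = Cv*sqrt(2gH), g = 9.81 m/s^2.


Vj = 0.98 * sqrt(2*9.81*404) = 87.2502 m/s


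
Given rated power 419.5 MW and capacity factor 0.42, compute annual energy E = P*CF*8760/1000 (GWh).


E = 419.5 * 0.42 * 8760 / 1000 = 1543.4244 GWh


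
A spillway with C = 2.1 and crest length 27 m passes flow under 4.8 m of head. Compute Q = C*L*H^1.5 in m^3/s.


Q = 2.1 * 27 * 4.8^1.5 = 596.2727 m^3/s


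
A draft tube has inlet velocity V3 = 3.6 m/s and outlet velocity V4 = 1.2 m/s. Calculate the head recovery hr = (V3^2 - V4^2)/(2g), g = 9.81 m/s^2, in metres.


hr = (3.6^2 - 1.2^2) / (2*9.81) = 0.5872 m


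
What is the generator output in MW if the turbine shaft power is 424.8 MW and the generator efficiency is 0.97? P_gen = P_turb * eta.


P_gen = 424.8 * 0.97 = 412.0560 MW


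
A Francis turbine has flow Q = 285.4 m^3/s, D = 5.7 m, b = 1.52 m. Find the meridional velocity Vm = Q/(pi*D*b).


Vm = 285.4 / (pi * 5.7 * 1.52) = 10.4854 m/s


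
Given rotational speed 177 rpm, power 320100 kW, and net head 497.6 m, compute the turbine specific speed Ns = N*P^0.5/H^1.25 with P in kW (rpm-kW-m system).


Ns = 177 * 320100^0.5 / 497.6^1.25 = 42.6104


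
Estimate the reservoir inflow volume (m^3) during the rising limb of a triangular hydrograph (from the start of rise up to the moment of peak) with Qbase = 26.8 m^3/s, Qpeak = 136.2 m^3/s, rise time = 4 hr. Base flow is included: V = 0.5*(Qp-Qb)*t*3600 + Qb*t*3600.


V = 0.5*(136.2 - 26.8)*4*3600 + 26.8*4*3600 = 1.1736e+06 m^3


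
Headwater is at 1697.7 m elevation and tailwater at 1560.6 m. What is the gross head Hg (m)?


Hg = 1697.7 - 1560.6 = 137.1000 m


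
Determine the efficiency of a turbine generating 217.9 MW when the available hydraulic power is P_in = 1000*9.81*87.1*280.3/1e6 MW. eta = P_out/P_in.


P_in = 1000 * 9.81 * 87.1 * 280.3 / 1e6 = 239.5026 MW
eta = 217.9 / 239.5026 = 0.9098


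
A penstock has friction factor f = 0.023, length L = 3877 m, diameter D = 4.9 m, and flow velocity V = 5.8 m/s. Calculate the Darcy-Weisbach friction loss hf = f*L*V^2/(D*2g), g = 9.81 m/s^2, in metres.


hf = 0.023 * 3877 * 5.8^2 / (4.9 * 2 * 9.81) = 31.2022 m


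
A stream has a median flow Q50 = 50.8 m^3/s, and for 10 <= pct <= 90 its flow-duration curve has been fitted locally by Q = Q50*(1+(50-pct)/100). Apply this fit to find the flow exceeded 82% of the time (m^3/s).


Q = 50.8 * (1 + (50 - 82)/100) = 34.5440 m^3/s


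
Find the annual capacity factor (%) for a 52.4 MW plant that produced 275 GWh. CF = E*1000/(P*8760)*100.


CF = 275 * 1000 / (52.4 * 8760) * 100 = 59.9097 %


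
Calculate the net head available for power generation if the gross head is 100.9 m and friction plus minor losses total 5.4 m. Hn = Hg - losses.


Hn = 100.9 - 5.4 = 95.5000 m


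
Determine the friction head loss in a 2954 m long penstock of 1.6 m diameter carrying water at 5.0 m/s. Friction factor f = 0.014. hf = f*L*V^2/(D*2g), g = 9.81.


hf = 0.014 * 2954 * 5.0^2 / (1.6 * 2 * 9.81) = 32.9351 m


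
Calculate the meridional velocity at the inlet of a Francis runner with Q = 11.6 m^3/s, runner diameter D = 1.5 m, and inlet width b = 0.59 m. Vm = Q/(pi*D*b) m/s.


Vm = 11.6 / (pi * 1.5 * 0.59) = 4.1722 m/s


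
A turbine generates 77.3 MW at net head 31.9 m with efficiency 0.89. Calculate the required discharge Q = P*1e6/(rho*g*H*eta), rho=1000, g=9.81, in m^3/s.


Q = 77.3 * 1e6 / (1000 * 9.81 * 31.9 * 0.89) = 277.5427 m^3/s


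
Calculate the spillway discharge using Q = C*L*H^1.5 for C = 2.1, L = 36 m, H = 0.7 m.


Q = 2.1 * 36 * 0.7^1.5 = 44.2760 m^3/s


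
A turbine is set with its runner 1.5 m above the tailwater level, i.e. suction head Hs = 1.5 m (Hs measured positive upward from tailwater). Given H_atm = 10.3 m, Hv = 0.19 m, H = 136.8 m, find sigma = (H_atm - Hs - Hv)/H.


sigma = (10.3 - 1.5 - 0.19) / 136.8 = 0.0629


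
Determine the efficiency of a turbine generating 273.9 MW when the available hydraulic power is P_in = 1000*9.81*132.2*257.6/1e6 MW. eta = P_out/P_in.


P_in = 1000 * 9.81 * 132.2 * 257.6 / 1e6 = 334.0768 MW
eta = 273.9 / 334.0768 = 0.8199


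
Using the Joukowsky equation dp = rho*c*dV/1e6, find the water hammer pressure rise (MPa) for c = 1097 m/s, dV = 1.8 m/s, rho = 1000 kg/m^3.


dp = 1000 * 1097 * 1.8 / 1e6 = 1.9746 MPa


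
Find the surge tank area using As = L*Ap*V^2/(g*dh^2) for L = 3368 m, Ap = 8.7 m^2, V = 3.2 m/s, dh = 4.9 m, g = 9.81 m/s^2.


As = 3368 * 8.7 * 3.2^2 / (9.81 * 4.9^2) = 1273.8847 m^2


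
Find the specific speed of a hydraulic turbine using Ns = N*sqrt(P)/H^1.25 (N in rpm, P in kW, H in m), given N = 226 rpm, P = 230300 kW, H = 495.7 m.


Ns = 226 * 230300^0.5 / 495.7^1.25 = 46.3694


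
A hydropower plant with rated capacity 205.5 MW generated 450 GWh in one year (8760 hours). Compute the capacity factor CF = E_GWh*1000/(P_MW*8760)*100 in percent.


CF = 450 * 1000 / (205.5 * 8760) * 100 = 24.9975 %


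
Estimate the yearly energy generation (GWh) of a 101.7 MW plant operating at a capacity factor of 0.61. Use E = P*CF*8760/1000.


E = 101.7 * 0.61 * 8760 / 1000 = 543.4441 GWh


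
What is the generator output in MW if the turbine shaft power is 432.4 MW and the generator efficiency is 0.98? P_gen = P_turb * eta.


P_gen = 432.4 * 0.98 = 423.7520 MW


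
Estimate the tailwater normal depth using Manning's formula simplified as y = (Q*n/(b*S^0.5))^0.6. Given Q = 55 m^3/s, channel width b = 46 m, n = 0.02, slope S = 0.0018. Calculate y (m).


y = (55 * 0.02 / (46 * 0.0018^0.5))^0.6 = 0.7089 m


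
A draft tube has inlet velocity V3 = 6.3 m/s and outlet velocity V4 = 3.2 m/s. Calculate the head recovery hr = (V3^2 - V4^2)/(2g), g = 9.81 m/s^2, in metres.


hr = (6.3^2 - 3.2^2) / (2*9.81) = 1.5010 m


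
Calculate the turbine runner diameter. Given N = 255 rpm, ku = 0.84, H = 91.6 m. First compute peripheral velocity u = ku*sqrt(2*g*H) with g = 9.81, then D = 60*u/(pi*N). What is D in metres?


u = 0.84 * sqrt(2*9.81*91.6) = 35.6104 m/s
D = 60 * 35.6104 / (pi * 255) = 2.6671 m


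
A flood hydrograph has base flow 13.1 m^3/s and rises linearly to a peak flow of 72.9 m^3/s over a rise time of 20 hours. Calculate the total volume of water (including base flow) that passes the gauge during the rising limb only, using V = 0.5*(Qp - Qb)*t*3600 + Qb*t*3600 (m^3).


V = 0.5*(72.9 - 13.1)*20*3600 + 13.1*20*3600 = 3.0960e+06 m^3


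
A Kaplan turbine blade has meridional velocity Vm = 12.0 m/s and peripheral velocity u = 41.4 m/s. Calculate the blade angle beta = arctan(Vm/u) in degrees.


beta = arctan(12.0 / 41.4) = 16.1645 degrees


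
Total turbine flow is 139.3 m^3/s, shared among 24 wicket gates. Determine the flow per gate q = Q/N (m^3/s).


q = 139.3 / 24 = 5.8042 m^3/s


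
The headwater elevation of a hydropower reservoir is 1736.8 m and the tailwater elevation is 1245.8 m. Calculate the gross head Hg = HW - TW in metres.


Hg = 1736.8 - 1245.8 = 491.0000 m


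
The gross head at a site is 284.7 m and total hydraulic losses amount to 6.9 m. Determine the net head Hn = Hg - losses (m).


Hn = 284.7 - 6.9 = 277.8000 m


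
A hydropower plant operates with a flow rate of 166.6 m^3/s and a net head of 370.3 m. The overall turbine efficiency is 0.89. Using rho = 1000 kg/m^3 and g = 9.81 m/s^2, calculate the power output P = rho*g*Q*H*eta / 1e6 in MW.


P = 1000 * 9.81 * 166.6 * 370.3 * 0.89 / 1e6 = 538.6265 MW


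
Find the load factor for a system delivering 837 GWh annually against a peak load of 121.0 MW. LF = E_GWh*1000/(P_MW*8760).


LF = 837 * 1000 / (121.0 * 8760) = 0.7897


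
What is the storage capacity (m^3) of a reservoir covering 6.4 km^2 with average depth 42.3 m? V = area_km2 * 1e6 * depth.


V = 6.4 * 1e6 * 42.3 = 2.7072e+08 m^3


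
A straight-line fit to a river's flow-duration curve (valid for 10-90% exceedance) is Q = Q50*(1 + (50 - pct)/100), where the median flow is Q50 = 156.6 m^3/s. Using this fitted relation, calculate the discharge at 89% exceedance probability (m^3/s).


Q = 156.6 * (1 + (50 - 89)/100) = 95.5260 m^3/s


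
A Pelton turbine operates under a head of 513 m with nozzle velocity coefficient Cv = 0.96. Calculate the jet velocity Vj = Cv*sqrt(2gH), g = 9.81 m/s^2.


Vj = 0.96 * sqrt(2*9.81*513) = 96.3118 m/s


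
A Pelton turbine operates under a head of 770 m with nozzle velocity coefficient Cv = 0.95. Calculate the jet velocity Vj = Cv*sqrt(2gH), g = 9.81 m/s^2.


Vj = 0.95 * sqrt(2*9.81*770) = 116.7666 m/s


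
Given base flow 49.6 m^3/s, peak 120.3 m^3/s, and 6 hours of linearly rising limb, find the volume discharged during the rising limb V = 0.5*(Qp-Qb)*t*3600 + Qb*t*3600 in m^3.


V = 0.5*(120.3 - 49.6)*6*3600 + 49.6*6*3600 = 1.8349e+06 m^3


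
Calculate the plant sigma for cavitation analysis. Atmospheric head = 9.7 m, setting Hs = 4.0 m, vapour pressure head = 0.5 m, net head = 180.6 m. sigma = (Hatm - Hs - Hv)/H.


sigma = (9.7 - 4.0 - 0.5) / 180.6 = 0.0288


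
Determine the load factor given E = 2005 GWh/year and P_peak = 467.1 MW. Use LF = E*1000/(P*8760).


LF = 2005 * 1000 / (467.1 * 8760) = 0.4900


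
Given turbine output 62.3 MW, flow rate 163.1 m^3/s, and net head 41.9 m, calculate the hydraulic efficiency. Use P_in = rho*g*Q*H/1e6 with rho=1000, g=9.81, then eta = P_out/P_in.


P_in = 1000 * 9.81 * 163.1 * 41.9 / 1e6 = 67.0405 MW
eta = 62.3 / 67.0405 = 0.9293


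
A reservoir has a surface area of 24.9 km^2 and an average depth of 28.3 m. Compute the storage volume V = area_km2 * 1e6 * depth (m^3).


V = 24.9 * 1e6 * 28.3 = 7.0467e+08 m^3


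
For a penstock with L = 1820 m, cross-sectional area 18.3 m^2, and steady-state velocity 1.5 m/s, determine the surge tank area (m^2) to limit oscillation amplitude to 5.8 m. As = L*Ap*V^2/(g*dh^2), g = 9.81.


As = 1820 * 18.3 * 1.5^2 / (9.81 * 5.8^2) = 227.0806 m^2


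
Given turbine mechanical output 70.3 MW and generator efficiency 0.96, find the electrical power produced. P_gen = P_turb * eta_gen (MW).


P_gen = 70.3 * 0.96 = 67.4880 MW


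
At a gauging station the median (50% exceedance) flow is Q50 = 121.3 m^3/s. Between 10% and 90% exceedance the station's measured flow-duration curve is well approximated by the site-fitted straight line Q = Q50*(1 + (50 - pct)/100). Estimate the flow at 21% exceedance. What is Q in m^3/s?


Q = 121.3 * (1 + (50 - 21)/100) = 156.4770 m^3/s


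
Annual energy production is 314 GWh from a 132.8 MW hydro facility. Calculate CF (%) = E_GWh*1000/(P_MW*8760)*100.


CF = 314 * 1000 / (132.8 * 8760) * 100 = 26.9915 %


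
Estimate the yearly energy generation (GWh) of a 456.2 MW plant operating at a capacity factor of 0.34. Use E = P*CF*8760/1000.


E = 456.2 * 0.34 * 8760 / 1000 = 1358.7461 GWh


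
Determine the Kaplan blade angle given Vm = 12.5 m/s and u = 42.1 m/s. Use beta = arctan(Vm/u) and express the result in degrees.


beta = arctan(12.5 / 42.1) = 16.5368 degrees


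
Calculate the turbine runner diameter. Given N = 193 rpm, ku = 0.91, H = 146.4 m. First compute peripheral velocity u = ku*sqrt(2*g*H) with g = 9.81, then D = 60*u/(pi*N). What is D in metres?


u = 0.91 * sqrt(2*9.81*146.4) = 48.7710 m/s
D = 60 * 48.7710 / (pi * 193) = 4.8262 m


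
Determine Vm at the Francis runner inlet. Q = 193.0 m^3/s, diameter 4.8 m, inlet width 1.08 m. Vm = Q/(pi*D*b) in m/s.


Vm = 193.0 / (pi * 4.8 * 1.08) = 11.8507 m/s


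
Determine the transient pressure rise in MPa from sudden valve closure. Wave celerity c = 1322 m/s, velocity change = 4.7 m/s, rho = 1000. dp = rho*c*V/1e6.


dp = 1000 * 1322 * 4.7 / 1e6 = 6.2134 MPa


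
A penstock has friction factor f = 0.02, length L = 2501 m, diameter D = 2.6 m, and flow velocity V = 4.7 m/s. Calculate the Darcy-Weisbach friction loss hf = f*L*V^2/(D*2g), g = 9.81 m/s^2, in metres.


hf = 0.02 * 2501 * 4.7^2 / (2.6 * 2 * 9.81) = 21.6604 m


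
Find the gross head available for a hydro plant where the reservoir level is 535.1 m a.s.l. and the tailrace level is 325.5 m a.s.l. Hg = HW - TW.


Hg = 535.1 - 325.5 = 209.6000 m


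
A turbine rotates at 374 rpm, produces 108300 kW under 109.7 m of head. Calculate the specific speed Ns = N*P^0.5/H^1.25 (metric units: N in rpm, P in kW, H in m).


Ns = 374 * 108300^0.5 / 109.7^1.25 = 346.6790


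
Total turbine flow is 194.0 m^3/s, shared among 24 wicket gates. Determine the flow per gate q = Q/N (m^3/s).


q = 194.0 / 24 = 8.0833 m^3/s


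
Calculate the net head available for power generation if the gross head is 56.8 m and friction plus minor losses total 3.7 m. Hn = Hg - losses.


Hn = 56.8 - 3.7 = 53.1000 m


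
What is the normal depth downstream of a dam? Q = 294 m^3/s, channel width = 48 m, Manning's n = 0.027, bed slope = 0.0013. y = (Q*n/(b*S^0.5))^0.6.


y = (294 * 0.027 / (48 * 0.0013^0.5))^0.6 = 2.4940 m


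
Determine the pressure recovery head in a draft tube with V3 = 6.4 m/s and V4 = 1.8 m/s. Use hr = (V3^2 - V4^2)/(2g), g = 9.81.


hr = (6.4^2 - 1.8^2) / (2*9.81) = 1.9225 m


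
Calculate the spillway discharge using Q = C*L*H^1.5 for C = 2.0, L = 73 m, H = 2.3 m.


Q = 2.0 * 73 * 2.3^1.5 = 509.2659 m^3/s


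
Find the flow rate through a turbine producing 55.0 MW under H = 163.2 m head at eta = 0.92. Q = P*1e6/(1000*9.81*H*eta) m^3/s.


Q = 55.0 * 1e6 / (1000 * 9.81 * 163.2 * 0.92) = 37.3410 m^3/s


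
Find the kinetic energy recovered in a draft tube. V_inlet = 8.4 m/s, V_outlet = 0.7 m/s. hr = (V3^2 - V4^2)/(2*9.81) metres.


hr = (8.4^2 - 0.7^2) / (2*9.81) = 3.5714 m


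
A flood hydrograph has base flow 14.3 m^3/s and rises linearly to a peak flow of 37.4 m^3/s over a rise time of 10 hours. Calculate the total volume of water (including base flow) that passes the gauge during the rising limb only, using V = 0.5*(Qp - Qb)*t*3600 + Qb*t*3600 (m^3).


V = 0.5*(37.4 - 14.3)*10*3600 + 14.3*10*3600 = 930600.0000 m^3


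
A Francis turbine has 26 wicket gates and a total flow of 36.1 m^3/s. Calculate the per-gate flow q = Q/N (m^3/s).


q = 36.1 / 26 = 1.3885 m^3/s


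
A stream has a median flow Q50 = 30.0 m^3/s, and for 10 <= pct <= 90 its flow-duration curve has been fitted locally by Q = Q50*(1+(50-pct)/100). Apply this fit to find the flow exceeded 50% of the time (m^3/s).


Q = 30.0 * (1 + (50 - 50)/100) = 30.0000 m^3/s


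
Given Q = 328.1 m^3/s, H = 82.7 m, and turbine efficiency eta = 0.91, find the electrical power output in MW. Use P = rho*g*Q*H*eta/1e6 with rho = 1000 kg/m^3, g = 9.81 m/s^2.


P = 1000 * 9.81 * 328.1 * 82.7 * 0.91 / 1e6 = 242.2268 MW


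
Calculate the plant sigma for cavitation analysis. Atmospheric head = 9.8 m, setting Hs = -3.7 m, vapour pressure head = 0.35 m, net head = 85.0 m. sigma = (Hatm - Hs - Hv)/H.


sigma = (9.8 - (-3.7) - 0.35) / 85.0 = 0.1547


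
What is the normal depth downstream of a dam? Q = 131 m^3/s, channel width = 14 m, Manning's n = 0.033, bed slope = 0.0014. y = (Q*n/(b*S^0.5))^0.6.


y = (131 * 0.033 / (14 * 0.0014^0.5))^0.6 = 3.5478 m


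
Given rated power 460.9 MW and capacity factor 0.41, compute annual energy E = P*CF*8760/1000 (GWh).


E = 460.9 * 0.41 * 8760 / 1000 = 1655.3684 GWh


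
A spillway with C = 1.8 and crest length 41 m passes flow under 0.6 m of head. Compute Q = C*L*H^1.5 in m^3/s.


Q = 1.8 * 41 * 0.6^1.5 = 34.2991 m^3/s


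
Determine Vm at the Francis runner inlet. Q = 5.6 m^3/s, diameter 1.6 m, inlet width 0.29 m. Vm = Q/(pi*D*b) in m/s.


Vm = 5.6 / (pi * 1.6 * 0.29) = 3.8417 m/s


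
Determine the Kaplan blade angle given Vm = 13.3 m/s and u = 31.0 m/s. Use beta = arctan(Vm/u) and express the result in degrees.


beta = arctan(13.3 / 31.0) = 23.2209 degrees


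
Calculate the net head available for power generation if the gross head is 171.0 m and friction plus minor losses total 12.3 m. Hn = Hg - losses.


Hn = 171.0 - 12.3 = 158.7000 m


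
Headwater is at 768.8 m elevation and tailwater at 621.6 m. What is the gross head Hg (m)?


Hg = 768.8 - 621.6 = 147.2000 m


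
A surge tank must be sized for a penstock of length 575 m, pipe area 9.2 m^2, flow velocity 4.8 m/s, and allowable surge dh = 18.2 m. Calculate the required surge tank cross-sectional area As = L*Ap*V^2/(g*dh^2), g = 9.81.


As = 575 * 9.2 * 4.8^2 / (9.81 * 18.2^2) = 37.5082 m^2


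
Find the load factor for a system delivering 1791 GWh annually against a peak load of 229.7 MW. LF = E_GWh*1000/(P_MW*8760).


LF = 1791 * 1000 / (229.7 * 8760) = 0.8901


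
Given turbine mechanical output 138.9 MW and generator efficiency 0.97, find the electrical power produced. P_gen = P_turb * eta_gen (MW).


P_gen = 138.9 * 0.97 = 134.7330 MW


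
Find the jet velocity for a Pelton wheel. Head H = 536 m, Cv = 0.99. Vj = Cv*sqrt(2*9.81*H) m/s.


Vj = 0.99 * sqrt(2*9.81*536) = 101.5236 m/s


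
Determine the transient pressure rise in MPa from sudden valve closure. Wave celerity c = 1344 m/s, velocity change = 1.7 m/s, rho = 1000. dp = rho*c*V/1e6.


dp = 1000 * 1344 * 1.7 / 1e6 = 2.2848 MPa


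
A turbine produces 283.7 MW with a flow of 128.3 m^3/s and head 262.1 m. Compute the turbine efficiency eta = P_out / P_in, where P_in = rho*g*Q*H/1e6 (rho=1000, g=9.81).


P_in = 1000 * 9.81 * 128.3 * 262.1 / 1e6 = 329.8851 MW
eta = 283.7 / 329.8851 = 0.8600


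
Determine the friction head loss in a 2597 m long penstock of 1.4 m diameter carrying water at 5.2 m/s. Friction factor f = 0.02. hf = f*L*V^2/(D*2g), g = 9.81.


hf = 0.02 * 2597 * 5.2^2 / (1.4 * 2 * 9.81) = 51.1307 m


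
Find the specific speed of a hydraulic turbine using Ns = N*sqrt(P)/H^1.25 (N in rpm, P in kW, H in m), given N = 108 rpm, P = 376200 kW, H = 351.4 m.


Ns = 108 * 376200^0.5 / 351.4^1.25 = 43.5393


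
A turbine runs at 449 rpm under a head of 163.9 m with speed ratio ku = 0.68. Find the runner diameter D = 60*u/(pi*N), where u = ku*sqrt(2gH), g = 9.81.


u = 0.68 * sqrt(2*9.81*163.9) = 38.5610 m/s
D = 60 * 38.5610 / (pi * 449) = 1.6402 m


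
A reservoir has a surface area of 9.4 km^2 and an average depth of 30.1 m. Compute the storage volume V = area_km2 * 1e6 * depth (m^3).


V = 9.4 * 1e6 * 30.1 = 2.8294e+08 m^3


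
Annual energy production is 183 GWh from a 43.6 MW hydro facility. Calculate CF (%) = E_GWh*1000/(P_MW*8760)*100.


CF = 183 * 1000 / (43.6 * 8760) * 100 = 47.9138 %


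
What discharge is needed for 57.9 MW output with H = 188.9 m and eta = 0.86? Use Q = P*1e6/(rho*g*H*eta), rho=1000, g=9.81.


Q = 57.9 * 1e6 / (1000 * 9.81 * 188.9 * 0.86) = 36.3312 m^3/s


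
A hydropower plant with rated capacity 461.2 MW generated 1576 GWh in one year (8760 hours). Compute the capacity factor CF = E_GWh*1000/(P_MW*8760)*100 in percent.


CF = 1576 * 1000 / (461.2 * 8760) * 100 = 39.0088 %


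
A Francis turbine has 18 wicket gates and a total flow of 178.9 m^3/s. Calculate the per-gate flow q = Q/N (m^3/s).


q = 178.9 / 18 = 9.9389 m^3/s


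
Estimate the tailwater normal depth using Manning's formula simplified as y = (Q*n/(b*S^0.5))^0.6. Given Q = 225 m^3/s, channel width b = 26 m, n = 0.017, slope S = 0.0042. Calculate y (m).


y = (225 * 0.017 / (26 * 0.0042^0.5))^0.6 = 1.6354 m


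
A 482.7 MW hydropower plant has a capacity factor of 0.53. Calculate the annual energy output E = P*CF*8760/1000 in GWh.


E = 482.7 * 0.53 * 8760 / 1000 = 2241.0796 GWh


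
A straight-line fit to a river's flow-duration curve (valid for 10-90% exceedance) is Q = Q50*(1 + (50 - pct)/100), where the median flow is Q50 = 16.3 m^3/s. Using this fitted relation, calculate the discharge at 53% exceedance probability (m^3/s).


Q = 16.3 * (1 + (50 - 53)/100) = 15.8110 m^3/s


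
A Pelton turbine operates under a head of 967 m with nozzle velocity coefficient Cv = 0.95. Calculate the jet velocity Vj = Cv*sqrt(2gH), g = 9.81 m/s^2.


Vj = 0.95 * sqrt(2*9.81*967) = 130.8538 m/s


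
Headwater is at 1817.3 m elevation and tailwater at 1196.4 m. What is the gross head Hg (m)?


Hg = 1817.3 - 1196.4 = 620.9000 m


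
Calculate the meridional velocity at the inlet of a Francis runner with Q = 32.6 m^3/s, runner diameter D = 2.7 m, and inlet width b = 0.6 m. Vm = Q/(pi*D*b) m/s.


Vm = 32.6 / (pi * 2.7 * 0.6) = 6.4055 m/s


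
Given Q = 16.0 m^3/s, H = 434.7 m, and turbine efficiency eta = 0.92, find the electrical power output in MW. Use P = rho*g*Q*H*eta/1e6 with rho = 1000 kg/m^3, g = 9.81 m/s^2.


P = 1000 * 9.81 * 16.0 * 434.7 * 0.92 / 1e6 = 62.7721 MW


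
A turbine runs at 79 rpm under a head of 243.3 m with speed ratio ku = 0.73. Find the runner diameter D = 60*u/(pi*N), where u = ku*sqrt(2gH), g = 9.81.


u = 0.73 * sqrt(2*9.81*243.3) = 50.4363 m/s
D = 60 * 50.4363 / (pi * 79) = 12.1932 m


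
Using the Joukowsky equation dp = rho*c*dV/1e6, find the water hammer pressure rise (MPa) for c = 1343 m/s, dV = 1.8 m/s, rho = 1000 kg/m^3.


dp = 1000 * 1343 * 1.8 / 1e6 = 2.4174 MPa


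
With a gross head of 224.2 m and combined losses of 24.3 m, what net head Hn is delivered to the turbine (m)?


Hn = 224.2 - 24.3 = 199.9000 m


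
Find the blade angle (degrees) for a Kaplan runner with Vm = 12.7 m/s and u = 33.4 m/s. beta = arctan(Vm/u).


beta = arctan(12.7 / 33.4) = 20.8188 degrees


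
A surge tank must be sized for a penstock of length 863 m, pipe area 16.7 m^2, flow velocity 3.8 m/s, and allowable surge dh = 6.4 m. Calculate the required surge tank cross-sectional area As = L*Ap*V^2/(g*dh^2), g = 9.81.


As = 863 * 16.7 * 3.8^2 / (9.81 * 6.4^2) = 517.9234 m^2


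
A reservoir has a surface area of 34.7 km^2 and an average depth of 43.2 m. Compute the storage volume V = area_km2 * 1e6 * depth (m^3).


V = 34.7 * 1e6 * 43.2 = 1.4990e+09 m^3


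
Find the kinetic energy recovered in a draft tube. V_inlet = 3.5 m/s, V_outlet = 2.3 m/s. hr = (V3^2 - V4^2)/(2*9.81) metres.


hr = (3.5^2 - 2.3^2) / (2*9.81) = 0.3547 m


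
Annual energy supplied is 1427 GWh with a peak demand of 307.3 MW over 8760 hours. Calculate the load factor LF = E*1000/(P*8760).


LF = 1427 * 1000 / (307.3 * 8760) = 0.5301


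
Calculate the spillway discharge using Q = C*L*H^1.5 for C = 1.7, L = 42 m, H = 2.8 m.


Q = 1.7 * 42 * 2.8^1.5 = 334.5301 m^3/s
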